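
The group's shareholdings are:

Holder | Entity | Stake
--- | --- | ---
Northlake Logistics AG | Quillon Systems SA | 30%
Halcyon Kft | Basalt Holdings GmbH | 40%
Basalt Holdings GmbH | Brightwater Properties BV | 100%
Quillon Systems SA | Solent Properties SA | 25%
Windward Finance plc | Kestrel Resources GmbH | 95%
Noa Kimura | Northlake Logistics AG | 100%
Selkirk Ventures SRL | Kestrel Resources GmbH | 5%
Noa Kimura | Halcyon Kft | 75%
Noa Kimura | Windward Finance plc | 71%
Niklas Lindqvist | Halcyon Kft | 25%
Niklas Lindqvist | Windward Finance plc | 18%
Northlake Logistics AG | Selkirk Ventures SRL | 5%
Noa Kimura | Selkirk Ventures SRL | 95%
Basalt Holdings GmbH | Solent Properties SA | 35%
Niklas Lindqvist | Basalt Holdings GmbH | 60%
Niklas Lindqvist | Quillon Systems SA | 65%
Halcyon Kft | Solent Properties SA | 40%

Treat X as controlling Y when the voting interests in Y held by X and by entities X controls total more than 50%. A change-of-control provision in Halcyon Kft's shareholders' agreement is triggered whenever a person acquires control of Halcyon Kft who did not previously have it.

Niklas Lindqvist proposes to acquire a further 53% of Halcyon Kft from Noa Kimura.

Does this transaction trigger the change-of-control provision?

Yes

The purchase adds only to Niklas's holdings (Noa's stake shrinks), so Niklas is the only person who could newly come to control Halcyon.
Niklas holds 65% of Quillon, so Niklas controls Quillon.
Niklas holds 60% of Basalt, so Niklas controls Basalt.
Basalt holds 100% of Brightwater, so Niklas controls Brightwater.
Basalt and Quillon together hold 35% + 25% = 60% of Solent, so Niklas controls Solent.
In Halcyon, Niklas's side holds only 25%, not > 50%.
So before the transaction, Niklas does not control Halcyon.
After the purchase, Niklas's direct stake in Halcyon rises to 25% + 53% = 78%, and Noa's stake falls to 22%.
Niklas holds 78% of Halcyon, so Niklas controls Halcyon.
Niklas did not control Halcyon before and does after, so the clause is triggered.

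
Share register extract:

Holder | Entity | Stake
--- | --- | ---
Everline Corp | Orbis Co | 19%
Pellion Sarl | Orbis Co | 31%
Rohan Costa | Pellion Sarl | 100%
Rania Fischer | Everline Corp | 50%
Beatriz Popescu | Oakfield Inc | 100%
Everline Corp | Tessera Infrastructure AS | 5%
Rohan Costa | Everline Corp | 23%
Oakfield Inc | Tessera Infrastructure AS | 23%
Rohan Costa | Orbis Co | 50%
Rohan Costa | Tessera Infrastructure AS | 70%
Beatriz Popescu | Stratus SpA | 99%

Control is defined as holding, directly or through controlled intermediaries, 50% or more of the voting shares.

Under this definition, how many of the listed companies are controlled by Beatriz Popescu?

Beatriz holds 99% of Stratus, so Beatriz controls Stratus.
Beatriz holds 100% of Oakfield, so Beatriz controls Oakfield.
No other company's threshold is met.
Beatriz controls 2 companies.

2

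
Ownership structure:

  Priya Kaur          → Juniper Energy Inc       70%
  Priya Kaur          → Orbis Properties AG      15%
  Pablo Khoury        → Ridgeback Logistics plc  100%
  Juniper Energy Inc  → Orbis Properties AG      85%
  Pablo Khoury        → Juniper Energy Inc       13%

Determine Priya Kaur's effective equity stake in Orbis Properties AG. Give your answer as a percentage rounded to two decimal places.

Priya reaches Orbis along 2 paths.
Via Juniper: 70% × 85% = 59.5%.
Direct stake: 15% = 15%.
Total: 59.5% + 15% = 74.5%.
Rounded: 74.50%.

74.50%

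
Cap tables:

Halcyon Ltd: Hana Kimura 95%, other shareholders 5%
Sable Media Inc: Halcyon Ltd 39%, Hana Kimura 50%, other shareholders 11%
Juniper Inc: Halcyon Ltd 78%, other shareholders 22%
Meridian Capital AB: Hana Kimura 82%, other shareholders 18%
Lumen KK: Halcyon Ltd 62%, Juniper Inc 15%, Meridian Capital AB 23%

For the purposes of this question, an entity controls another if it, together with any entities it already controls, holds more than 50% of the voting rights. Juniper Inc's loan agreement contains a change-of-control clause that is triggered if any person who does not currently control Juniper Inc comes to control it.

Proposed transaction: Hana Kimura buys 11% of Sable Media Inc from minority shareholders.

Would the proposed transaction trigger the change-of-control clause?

The purchase changes only Hana's holdings, so Hana is the only person who could newly come to control Juniper.
Hana holds 95% of Halcyon, so Hana controls Halcyon.
Halcyon holds 78% of Juniper, so Hana controls Juniper.
So Hana already controls Juniper before the transaction.
After the purchase, Hana's direct stake in Sable rises to 50% + 11% = 61%.
Hana controlled Juniper already, so this is not a new person acquiring control; every other person's position is unchanged or reduced.
No new person acquires control, so the clause is not triggered.

No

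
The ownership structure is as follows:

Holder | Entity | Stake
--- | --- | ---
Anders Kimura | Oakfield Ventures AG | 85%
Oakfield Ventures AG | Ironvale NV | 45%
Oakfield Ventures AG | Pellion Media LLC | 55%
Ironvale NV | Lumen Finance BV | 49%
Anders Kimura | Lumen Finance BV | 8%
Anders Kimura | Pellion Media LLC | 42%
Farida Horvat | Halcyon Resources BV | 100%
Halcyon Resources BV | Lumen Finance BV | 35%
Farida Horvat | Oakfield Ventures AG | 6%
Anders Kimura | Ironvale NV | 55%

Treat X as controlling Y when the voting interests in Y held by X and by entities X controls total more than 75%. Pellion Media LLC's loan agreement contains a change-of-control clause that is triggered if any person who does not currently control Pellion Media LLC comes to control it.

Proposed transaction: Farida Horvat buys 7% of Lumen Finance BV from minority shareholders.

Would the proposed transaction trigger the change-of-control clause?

No

The purchase changes only Farida's holdings, so Farida is the only person who could newly come to control Pellion.
Farida holds 100% of Halcyon, so Farida controls Halcyon.
Neither Farida nor any entity Farida controls holds any voting interest in Pellion.
So before the transaction, Farida does not control Pellion.
After the purchase, Farida holds 7% of Lumen directly.
Farida's side now holds 35% + 7% = 42% of Lumen, not > 75%, so Farida still does not control Lumen.
After the transaction, neither Farida nor any entity Farida controls holds a voting interest in Pellion, so Farida still does not control it.
No new person acquires control, so the clause is not triggered.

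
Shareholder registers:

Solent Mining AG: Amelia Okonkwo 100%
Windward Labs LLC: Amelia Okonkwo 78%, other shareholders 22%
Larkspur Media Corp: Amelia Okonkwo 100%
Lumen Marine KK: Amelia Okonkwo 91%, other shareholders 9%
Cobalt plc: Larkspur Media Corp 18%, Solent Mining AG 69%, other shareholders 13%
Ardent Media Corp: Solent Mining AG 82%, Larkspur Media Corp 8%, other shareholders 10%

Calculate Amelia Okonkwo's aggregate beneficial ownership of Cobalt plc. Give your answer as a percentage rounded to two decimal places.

Amelia reaches Cobalt along 2 paths.
Via Larkspur: 100% × 18% = 18%.
Via Solent: 100% × 69% = 69%.
Total: 18% + 69% = 87%.
Rounded: 87.00%.

87.00%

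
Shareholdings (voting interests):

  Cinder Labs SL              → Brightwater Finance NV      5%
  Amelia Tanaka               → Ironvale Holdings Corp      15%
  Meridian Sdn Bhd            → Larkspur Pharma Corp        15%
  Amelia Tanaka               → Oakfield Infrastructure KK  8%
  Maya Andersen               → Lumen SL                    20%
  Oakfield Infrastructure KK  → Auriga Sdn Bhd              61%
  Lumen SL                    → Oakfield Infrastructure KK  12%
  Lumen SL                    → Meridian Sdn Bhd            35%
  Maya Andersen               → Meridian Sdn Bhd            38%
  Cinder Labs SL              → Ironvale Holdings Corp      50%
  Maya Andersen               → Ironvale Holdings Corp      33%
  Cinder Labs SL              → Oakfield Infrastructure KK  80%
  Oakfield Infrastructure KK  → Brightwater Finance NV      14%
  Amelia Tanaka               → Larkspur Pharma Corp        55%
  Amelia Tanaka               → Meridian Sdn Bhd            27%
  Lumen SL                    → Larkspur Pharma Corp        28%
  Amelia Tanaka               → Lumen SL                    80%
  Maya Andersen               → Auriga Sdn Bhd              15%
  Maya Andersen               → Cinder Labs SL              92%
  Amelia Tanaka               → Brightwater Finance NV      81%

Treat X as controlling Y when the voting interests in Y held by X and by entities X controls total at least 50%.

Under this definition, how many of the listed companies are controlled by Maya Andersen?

4

Maya holds 92% of Cinder, so Maya controls Cinder.
Cinder and Maya together hold 50% + 33% = 83% of Ironvale, so Maya controls Ironvale.
Cinder holds 80% of Oakfield, so Maya controls Oakfield.
Oakfield and Maya together hold 61% + 15% = 76% of Auriga, so Maya controls Auriga.
No other company's threshold is met.
Maya controls 4 companies.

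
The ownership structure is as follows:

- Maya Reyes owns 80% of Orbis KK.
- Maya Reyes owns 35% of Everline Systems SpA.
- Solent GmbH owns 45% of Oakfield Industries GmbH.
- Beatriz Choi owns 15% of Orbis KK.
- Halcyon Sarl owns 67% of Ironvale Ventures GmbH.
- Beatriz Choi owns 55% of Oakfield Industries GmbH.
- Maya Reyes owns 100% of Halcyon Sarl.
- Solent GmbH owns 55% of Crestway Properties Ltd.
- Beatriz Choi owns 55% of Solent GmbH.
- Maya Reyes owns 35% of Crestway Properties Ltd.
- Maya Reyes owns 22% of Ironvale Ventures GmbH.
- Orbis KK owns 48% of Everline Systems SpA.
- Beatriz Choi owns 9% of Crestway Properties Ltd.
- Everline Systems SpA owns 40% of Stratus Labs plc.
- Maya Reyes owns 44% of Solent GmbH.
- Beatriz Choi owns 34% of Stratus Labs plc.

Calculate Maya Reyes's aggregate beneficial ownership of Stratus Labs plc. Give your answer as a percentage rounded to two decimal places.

29.36%

Maya reaches Stratus along 2 paths.
Via Orbis → Everline: 80% × 48% × 40% = 15.36%.
Via Everline: 35% × 40% = 14%.
Total: 15.36% + 14% = 29.36%.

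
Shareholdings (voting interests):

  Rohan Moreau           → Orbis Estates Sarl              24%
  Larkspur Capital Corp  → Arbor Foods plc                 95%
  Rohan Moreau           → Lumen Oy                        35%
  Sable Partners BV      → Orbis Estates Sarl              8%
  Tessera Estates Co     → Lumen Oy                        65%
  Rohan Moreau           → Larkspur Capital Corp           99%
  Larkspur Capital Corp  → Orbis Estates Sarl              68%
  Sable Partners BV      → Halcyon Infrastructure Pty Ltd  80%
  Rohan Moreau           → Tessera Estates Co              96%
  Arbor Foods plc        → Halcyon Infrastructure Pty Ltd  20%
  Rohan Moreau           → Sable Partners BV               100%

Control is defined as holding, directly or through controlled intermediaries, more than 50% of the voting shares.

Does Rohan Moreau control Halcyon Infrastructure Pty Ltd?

Yes

Rohan holds 100% of Sable, so Rohan controls Sable.
Rohan holds 99% of Larkspur, so Rohan controls Larkspur.
Larkspur holds 95% of Arbor, so Rohan controls Arbor.
Arbor and Sable together hold 20% + 80% = 100% of Halcyon, so Rohan controls Halcyon.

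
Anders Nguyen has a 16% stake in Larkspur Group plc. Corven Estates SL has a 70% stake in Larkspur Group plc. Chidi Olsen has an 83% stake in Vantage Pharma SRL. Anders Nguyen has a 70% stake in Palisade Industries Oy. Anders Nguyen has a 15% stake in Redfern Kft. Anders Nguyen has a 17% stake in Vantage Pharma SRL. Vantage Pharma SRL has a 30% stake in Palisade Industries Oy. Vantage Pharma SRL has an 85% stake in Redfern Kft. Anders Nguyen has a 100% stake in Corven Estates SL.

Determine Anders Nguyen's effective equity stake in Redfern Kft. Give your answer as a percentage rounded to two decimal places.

29.45%

Anders reaches Redfern along 2 paths.
Via Vantage: 17% × 85% = 14.45%.
Direct stake: 15% = 15%.
Total: 14.45% + 15% = 29.45%.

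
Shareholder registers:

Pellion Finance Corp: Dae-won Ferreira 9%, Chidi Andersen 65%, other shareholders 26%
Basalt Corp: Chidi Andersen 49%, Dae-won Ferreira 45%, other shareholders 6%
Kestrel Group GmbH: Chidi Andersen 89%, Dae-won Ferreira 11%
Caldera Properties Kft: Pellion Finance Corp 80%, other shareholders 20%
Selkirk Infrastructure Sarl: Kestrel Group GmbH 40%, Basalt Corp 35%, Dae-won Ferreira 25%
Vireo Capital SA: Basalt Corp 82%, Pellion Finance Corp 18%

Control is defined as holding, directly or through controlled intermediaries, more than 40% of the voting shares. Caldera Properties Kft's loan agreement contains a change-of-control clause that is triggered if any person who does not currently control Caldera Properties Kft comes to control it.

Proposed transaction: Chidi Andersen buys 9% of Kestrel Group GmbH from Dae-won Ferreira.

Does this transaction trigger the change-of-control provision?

No

The purchase adds only to Chidi's holdings (Dae-won's stake shrinks), so Chidi is the only person who could newly come to control Caldera.
Chidi holds 65% of Pellion, so Chidi controls Pellion.
Pellion holds 80% of Caldera, so Chidi controls Caldera.
So Chidi already controls Caldera before the transaction.
After the purchase, Chidi's direct stake in Kestrel rises to 89% + 9% = 98%, and Dae-won's stake falls to 2%.
Chidi controlled Caldera already, so this is not a new person acquiring control; every other person's position is unchanged or reduced.
No new person acquires control, so the clause is not triggered.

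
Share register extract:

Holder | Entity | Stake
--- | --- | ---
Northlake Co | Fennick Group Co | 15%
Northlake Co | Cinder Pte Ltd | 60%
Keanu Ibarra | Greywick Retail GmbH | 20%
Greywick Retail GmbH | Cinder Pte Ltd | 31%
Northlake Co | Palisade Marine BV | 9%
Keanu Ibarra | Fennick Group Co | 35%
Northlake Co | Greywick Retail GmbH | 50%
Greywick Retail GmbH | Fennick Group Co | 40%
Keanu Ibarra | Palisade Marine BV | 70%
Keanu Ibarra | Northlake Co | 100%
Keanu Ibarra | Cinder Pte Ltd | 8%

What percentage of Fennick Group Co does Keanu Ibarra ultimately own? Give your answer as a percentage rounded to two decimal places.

Keanu reaches Fennick along 4 paths.
Via Greywick: 20% × 40% = 8%.
Via Northlake → Greywick: 100% × 50% × 40% = 20%.
Direct stake: 35% = 35%.
Via Northlake: 100% × 15% = 15%.
Total: 8% + 20% + 35% + 15% = 78%.
Rounded: 78.00%.

78.00%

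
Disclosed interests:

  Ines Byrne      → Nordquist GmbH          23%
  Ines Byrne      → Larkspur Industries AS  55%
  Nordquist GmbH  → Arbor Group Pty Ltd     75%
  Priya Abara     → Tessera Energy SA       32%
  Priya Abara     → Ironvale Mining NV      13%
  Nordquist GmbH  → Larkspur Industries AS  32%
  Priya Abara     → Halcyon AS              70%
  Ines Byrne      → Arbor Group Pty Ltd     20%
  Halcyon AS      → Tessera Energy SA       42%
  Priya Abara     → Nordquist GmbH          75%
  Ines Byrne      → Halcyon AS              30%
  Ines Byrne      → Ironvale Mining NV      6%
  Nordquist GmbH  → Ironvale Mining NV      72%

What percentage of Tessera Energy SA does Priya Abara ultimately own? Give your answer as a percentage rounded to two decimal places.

Priya reaches Tessera along 2 paths.
Via Halcyon: 70% × 42% = 29.4%.
Direct stake: 32% = 32%.
Total: 29.4% + 32% = 61.4%.
Rounded: 61.40%.

61.40%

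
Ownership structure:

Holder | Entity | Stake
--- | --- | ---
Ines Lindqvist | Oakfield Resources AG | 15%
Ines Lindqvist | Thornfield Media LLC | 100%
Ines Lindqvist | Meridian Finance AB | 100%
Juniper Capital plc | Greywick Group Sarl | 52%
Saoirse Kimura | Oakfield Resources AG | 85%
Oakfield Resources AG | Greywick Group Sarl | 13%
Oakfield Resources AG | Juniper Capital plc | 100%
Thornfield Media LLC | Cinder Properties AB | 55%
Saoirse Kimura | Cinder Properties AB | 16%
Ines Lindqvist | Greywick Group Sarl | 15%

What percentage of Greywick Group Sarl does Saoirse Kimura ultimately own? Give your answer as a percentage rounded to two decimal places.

Saoirse reaches Greywick along 2 paths.
Via Oakfield → Juniper: 85% × 100% × 52% = 44.2%.
Via Oakfield: 85% × 13% = 11.05%.
Total: 44.2% + 11.05% = 55.25%.

55.25%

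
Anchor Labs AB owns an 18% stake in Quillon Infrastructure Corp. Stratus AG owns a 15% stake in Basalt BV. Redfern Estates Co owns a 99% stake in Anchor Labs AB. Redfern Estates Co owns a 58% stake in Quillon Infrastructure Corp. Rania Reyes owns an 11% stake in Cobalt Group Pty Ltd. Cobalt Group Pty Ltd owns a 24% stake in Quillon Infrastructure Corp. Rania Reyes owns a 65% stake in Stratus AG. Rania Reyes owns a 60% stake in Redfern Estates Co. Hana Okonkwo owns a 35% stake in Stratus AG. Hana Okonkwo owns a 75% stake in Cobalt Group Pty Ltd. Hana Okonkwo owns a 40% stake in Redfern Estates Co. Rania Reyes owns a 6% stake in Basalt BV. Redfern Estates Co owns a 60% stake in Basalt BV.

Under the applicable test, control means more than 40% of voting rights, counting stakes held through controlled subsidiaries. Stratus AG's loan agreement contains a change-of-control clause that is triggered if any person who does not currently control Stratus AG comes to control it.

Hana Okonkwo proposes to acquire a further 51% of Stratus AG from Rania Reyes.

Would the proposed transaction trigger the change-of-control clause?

Yes

The purchase adds only to Hana's holdings (Rania's stake shrinks), so Hana is the only person who could newly come to control Stratus.
Hana holds 75% of Cobalt, so Hana controls Cobalt.
In Stratus, Hana's side holds only 35%, not > 40%.
So before the transaction, Hana does not control Stratus.
After the purchase, Hana's direct stake in Stratus rises to 35% + 51% = 86%, and Rania's stake falls to 14%.
Hana holds 86% of Stratus, so Hana controls Stratus.
Hana did not control Stratus before and does after, so the clause is triggered.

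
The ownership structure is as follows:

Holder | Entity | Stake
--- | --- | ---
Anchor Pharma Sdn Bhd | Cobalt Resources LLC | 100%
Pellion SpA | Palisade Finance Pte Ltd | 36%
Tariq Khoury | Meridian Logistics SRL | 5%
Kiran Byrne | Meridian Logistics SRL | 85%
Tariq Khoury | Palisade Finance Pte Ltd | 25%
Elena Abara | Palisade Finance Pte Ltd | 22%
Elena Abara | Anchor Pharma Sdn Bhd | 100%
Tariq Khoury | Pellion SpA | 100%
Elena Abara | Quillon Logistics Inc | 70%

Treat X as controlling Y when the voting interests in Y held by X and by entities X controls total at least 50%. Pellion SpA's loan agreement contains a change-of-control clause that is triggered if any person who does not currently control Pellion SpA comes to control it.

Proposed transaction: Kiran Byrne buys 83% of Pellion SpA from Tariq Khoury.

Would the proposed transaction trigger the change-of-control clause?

The purchase adds only to Kiran's holdings (Tariq's stake shrinks), so Kiran is the only person who could newly come to control Pellion.
Kiran holds 85% of Meridian, so Kiran controls Meridian.
Neither Kiran nor any entity Kiran controls holds any voting interest in Pellion.
So before the transaction, Kiran does not control Pellion.
After the purchase, Kiran holds 83% of Pellion directly, and Tariq's stake falls to 17%.
Kiran holds 83% of Pellion, so Kiran controls Pellion.
Kiran did not control Pellion before and does after, so the clause is triggered.

Yes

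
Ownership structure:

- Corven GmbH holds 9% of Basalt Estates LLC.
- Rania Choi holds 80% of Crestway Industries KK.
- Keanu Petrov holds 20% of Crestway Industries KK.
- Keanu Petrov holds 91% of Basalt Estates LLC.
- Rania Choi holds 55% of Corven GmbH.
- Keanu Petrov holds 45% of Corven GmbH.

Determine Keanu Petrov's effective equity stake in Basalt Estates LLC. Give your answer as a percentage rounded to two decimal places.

95.05%

Keanu reaches Basalt along 2 paths.
Direct stake: 91% = 91%.
Via Corven: 45% × 9% = 4.05%.
Total: 91% + 4.05% = 95.05%.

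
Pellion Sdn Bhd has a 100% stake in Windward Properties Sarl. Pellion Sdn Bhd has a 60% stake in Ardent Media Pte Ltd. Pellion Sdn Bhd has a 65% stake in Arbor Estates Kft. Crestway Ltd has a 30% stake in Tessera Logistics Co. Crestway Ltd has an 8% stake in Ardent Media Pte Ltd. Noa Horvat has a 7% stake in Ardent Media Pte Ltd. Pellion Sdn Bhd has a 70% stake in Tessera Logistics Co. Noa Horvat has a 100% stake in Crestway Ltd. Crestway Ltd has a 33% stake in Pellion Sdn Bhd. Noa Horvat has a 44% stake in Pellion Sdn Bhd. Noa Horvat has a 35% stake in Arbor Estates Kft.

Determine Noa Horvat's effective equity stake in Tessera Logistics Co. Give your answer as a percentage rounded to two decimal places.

Noa reaches Tessera along 3 paths.
Via Crestway → Pellion: 100% × 33% × 70% = 23.1%.
Via Pellion: 44% × 70% = 30.8%.
Via Crestway: 100% × 30% = 30%.
Total: 23.1% + 30.8% + 30% = 83.9%.
Rounded: 83.90%.

83.90%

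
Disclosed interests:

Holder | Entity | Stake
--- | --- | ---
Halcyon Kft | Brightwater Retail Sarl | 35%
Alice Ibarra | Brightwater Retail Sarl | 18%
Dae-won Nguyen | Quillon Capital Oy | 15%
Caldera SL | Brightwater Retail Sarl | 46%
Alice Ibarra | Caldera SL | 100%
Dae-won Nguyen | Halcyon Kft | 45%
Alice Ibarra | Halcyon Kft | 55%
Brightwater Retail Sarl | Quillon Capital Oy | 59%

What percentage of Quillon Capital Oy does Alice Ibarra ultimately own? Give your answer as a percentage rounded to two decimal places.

49.12%

Alice reaches Quillon along 3 paths.
Via Halcyon → Brightwater: 55% × 35% × 59% = 11.3575%.
Via Brightwater: 18% × 59% = 10.62%.
Via Caldera → Brightwater: 100% × 46% × 59% = 27.14%.
Total: 11.3575% + 10.62% + 27.14% = 49.1175%.
Rounded: 49.12%.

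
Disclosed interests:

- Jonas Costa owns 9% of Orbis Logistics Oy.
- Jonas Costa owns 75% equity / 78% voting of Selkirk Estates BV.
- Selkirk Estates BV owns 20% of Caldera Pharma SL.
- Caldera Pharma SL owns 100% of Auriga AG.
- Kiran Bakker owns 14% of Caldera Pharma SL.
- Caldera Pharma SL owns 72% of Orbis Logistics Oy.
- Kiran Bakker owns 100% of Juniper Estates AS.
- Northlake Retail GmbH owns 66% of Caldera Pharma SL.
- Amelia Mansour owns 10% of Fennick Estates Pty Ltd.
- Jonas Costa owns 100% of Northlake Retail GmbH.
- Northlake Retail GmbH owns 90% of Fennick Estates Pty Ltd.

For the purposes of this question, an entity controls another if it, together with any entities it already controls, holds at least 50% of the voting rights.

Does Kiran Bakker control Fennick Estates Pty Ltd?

Kiran holds 100% of Juniper, so Kiran controls Juniper.
Neither Kiran nor any entity Kiran controls holds any voting interest in Fennick.
So Kiran does not control Fennick.

No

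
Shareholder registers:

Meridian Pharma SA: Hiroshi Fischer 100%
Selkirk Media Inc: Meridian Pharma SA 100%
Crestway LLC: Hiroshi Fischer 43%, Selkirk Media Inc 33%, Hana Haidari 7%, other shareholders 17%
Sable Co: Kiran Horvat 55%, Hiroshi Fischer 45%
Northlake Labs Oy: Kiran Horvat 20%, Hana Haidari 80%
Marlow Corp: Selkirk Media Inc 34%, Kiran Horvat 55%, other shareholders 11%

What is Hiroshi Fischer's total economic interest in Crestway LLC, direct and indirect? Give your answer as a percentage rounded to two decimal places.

76.00%

Hiroshi reaches Crestway along 2 paths.
Direct stake: 43% = 43%.
Via Meridian → Selkirk: 100% × 100% × 33% = 33%.
Total: 43% + 33% = 76%.
Rounded: 76.00%.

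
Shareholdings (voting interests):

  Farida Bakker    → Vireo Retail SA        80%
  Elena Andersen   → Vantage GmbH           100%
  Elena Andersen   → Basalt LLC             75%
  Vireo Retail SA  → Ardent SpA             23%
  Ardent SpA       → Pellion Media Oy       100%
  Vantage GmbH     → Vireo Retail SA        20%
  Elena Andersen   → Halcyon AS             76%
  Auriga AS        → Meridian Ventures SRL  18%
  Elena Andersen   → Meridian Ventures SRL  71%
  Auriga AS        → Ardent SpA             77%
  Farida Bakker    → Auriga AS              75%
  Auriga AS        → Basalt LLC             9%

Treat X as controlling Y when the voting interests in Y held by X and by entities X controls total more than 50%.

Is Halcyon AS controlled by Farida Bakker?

Farida holds 75% of Auriga, so Farida controls Auriga.
Farida holds 80% of Vireo, so Farida controls Vireo.
Auriga and Vireo together hold 77% + 23% = 100% of Ardent, so Farida controls Ardent.
Ardent holds 100% of Pellion, so Farida controls Pellion.
Neither Farida nor any entity Farida controls holds any voting interest in Halcyon.
So Farida does not control Halcyon.

No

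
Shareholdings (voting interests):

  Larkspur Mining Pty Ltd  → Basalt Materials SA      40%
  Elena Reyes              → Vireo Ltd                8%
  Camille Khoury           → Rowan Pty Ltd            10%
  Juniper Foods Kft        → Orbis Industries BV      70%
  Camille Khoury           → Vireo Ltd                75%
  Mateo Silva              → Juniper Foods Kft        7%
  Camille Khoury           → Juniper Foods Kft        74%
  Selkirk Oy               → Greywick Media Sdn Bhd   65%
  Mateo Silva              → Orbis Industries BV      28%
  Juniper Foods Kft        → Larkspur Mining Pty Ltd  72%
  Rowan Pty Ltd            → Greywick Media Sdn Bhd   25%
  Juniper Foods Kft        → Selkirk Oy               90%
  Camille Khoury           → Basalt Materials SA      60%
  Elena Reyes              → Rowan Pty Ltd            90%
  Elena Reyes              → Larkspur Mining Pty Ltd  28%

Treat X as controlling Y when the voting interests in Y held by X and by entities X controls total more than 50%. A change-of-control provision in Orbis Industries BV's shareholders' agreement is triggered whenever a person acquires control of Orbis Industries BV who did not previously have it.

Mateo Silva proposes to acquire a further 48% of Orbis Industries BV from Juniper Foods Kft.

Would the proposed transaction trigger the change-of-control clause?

The purchase adds only to Mateo's holdings (Juniper's stake shrinks), so Mateo is the only person who could newly come to control Orbis.
Mateo's largest direct stake is 28% in Orbis, which does not meet the threshold, so Mateo controls no company.
In Orbis, Mateo's side holds only 28%, not > 50%.
So before the transaction, Mateo does not control Orbis.
After the purchase, Mateo's direct stake in Orbis rises to 28% + 48% = 76%, and Juniper's stake falls to 22%.
Mateo holds 76% of Orbis, so Mateo controls Orbis.
Mateo did not control Orbis before and does after, so the clause is triggered.

Yes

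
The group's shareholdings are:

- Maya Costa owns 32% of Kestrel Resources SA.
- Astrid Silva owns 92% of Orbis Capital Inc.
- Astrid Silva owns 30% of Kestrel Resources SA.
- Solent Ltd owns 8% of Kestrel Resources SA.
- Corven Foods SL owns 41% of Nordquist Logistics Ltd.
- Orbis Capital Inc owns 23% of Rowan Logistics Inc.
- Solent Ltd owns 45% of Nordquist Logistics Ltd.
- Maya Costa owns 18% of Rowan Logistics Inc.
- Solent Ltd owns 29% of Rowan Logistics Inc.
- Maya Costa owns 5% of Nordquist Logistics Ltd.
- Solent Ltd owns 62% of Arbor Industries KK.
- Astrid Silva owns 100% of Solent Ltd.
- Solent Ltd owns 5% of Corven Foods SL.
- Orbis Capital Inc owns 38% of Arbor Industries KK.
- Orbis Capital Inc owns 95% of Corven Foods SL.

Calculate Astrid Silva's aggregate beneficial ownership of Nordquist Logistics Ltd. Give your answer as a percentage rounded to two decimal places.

Astrid reaches Nordquist along 3 paths.
Via Solent → Corven: 100% × 5% × 41% = 2.05%.
Via Orbis → Corven: 92% × 95% × 41% = 35.834%.
Via Solent: 100% × 45% = 45%.
Total: 2.05% + 35.834% + 45% = 82.884%.
Rounded: 82.88%.

82.88%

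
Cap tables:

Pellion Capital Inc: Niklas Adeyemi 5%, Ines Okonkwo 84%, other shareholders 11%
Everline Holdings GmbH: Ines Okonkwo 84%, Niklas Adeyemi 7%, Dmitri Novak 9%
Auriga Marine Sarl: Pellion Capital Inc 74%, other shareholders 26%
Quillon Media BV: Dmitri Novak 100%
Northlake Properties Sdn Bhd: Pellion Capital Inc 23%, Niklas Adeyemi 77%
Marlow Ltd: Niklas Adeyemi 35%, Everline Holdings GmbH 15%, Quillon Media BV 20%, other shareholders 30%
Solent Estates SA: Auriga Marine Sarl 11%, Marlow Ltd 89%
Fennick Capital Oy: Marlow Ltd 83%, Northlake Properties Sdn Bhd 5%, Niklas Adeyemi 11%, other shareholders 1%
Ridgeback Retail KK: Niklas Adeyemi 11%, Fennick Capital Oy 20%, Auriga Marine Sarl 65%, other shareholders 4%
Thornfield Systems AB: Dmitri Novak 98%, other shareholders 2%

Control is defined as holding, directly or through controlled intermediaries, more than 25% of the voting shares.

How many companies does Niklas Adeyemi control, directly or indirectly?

5

Niklas holds 77% of Northlake, so Niklas controls Northlake.
Niklas holds 35% of Marlow, so Niklas controls Marlow.
Marlow holds 89% of Solent, so Niklas controls Solent.
Marlow and Northlake and Niklas together hold 83% + 5% + 11% = 99% of Fennick, so Niklas controls Fennick.
Niklas and Fennick together hold 11% + 20% = 31% of Ridgeback, so Niklas controls Ridgeback.
No other company's threshold is met.
Niklas controls 5 companies.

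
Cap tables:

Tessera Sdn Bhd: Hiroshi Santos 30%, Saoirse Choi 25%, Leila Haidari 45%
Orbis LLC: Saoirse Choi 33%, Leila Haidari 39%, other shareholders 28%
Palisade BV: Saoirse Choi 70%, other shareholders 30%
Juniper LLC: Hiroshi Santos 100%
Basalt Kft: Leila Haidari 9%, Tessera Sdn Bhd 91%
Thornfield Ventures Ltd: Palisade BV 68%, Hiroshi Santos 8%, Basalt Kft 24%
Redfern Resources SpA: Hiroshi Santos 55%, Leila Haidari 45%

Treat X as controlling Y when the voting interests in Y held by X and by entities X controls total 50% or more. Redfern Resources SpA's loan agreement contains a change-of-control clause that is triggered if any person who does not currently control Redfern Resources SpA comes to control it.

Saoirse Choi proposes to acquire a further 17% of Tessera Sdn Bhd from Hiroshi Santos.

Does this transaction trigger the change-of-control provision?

The purchase adds only to Saoirse's holdings (Hiroshi's stake shrinks), so Saoirse is the only person who could newly come to control Redfern.
Saoirse holds 70% of Palisade, so Saoirse controls Palisade.
Palisade holds 68% of Thornfield, so Saoirse controls Thornfield.
Neither Saoirse nor any entity Saoirse controls holds any voting interest in Redfern.
So before the transaction, Saoirse does not control Redfern.
After the purchase, Saoirse's direct stake in Tessera rises to 25% + 17% = 42%, and Hiroshi's stake falls to 13%.
Saoirse's side now holds 42% of Tessera, not ≥ 50%, so Saoirse still does not control Tessera.
After the transaction, neither Saoirse nor any entity Saoirse controls holds a voting interest in Redfern, so Saoirse still does not control it.
No new person acquires control, so the clause is not triggered.

No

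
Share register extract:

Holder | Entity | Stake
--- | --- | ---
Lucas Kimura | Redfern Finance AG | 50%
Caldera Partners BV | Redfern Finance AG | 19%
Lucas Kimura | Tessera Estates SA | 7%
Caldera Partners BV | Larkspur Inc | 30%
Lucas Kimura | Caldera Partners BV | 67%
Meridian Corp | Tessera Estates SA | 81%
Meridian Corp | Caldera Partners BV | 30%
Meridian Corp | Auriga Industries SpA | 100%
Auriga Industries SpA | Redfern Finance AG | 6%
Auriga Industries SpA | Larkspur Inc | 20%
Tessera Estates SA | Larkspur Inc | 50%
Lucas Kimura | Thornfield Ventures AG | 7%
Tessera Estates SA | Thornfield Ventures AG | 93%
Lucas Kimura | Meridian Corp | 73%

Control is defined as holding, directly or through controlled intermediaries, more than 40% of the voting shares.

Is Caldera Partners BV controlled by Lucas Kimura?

Yes

Lucas holds 73% of Meridian, so Lucas controls Meridian.
Lucas and Meridian together hold 67% + 30% = 97% of Caldera, so Lucas controls Caldera.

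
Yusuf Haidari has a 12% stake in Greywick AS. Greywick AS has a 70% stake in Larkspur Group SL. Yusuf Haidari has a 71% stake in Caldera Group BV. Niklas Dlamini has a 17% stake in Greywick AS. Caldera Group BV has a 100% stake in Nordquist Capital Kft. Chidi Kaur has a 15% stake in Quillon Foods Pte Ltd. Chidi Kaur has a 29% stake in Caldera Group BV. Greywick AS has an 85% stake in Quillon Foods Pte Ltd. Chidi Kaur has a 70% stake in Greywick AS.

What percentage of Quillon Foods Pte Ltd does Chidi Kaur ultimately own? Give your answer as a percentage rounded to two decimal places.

Chidi reaches Quillon along 2 paths.
Via Greywick: 70% × 85% = 59.5%.
Direct stake: 15% = 15%.
Total: 59.5% + 15% = 74.5%.
Rounded: 74.50%.

74.50%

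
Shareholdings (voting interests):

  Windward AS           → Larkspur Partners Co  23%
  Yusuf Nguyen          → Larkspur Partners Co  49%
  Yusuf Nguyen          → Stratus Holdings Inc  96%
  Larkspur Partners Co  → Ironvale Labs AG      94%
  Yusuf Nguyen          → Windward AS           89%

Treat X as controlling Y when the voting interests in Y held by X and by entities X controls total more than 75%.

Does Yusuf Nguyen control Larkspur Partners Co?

No

Yusuf holds 96% of Stratus, so Yusuf controls Stratus.
Yusuf holds 89% of Windward, so Yusuf controls Windward.
In Larkspur, Yusuf's side holds only 49% + 23% = 72%, not > 75%.
So Yusuf does not control Larkspur.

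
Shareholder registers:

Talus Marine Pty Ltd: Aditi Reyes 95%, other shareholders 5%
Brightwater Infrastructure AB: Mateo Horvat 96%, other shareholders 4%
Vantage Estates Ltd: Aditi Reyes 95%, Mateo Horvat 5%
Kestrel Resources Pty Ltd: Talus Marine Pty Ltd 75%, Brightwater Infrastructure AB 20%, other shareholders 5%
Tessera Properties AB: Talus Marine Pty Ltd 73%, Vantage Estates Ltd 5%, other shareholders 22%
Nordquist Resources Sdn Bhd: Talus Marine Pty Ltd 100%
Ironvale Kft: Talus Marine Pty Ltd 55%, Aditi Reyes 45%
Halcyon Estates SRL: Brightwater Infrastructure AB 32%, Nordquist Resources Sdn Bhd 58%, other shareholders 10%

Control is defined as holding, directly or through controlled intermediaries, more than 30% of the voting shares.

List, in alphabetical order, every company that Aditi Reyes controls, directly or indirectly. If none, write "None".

Aditi holds 95% of Talus, so Aditi controls Talus.
Aditi holds 95% of Vantage, so Aditi controls Vantage.
Talus holds 75% of Kestrel, so Aditi controls Kestrel.
Talus and Vantage together hold 73% + 5% = 78% of Tessera, so Aditi controls Tessera.
Talus holds 100% of Nordquist, so Aditi controls Nordquist.
Talus and Aditi together hold 55% + 45% = 100% of Ironvale, so Aditi controls Ironvale.
Nordquist holds 58% of Halcyon, so Aditi controls Halcyon.
No other company's threshold is met.

Halcyon Estates SRL, Ironvale Kft, Kestrel Resources Pty Ltd, Nordquist Resources Sdn Bhd, Talus Marine Pty Ltd, Tessera Properties AB, Vantage Estates Ltd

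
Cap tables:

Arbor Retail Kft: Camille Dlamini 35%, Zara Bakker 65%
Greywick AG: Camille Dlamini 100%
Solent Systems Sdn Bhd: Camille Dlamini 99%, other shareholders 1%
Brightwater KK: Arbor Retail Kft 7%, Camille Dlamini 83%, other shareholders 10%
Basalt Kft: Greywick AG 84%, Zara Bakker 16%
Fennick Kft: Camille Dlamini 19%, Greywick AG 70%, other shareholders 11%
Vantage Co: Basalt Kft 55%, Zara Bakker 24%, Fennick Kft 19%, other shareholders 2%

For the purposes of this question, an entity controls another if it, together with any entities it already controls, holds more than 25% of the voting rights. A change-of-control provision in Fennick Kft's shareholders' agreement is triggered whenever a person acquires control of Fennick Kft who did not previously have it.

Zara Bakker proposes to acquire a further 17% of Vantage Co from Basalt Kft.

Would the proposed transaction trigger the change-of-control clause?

No

The purchase adds only to Zara's holdings (Basalt's stake shrinks), so Zara is the only person who could newly come to control Fennick.
Zara holds 65% of Arbor, so Zara controls Arbor.
Neither Zara nor any entity Zara controls holds any voting interest in Fennick.
So before the transaction, Zara does not control Fennick.
After the purchase, Zara's direct stake in Vantage rises to 24% + 17% = 41%, and Basalt's stake falls to 38%.
Zara holds 41% of Vantage, so Zara controls Vantage.
After the transaction, neither Zara nor any entity Zara controls holds a voting interest in Fennick, so Zara still does not control it.
No new person acquires control, so the clause is not triggered.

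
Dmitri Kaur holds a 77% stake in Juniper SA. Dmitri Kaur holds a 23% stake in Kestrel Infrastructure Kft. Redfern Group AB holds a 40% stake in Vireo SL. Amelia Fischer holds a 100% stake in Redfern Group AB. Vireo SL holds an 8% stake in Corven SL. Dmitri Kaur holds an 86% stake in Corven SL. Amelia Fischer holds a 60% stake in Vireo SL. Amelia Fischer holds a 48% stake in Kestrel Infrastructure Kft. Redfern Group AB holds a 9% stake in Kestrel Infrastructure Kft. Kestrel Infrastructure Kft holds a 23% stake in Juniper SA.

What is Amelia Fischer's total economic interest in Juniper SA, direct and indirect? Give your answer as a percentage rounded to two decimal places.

Amelia reaches Juniper along 2 paths.
Via Kestrel: 48% × 23% = 11.04%.
Via Redfern → Kestrel: 100% × 9% × 23% = 2.07%.
Total: 11.04% + 2.07% = 13.11%.

13.11%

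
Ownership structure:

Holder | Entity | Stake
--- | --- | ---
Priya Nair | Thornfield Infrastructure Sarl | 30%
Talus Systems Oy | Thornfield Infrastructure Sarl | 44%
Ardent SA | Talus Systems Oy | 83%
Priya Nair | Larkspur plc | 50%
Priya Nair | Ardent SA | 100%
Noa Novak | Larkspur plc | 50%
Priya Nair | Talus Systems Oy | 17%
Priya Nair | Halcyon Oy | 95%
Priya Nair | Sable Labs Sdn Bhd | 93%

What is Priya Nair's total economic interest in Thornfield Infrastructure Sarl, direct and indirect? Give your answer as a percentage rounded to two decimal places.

74.00%

Priya reaches Thornfield along 3 paths.
Via Ardent → Talus: 100% × 83% × 44% = 36.52%.
Via Talus: 17% × 44% = 7.48%.
Direct stake: 30% = 30%.
Total: 36.52% + 7.48% + 30% = 74%.
Rounded: 74.00%.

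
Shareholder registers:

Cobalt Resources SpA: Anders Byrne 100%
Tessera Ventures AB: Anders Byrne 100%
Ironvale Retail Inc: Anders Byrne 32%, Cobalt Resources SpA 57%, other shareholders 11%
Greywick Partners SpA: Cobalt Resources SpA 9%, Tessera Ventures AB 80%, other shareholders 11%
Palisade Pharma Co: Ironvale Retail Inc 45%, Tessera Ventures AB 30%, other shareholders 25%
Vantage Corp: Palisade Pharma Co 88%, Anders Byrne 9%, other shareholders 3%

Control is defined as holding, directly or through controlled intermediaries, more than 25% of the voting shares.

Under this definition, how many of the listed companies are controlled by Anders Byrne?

Anders holds 100% of Cobalt, so Anders controls Cobalt.
Anders holds 100% of Tessera, so Anders controls Tessera.
Anders and Cobalt together hold 32% + 57% = 89% of Ironvale, so Anders controls Ironvale.
Cobalt and Tessera together hold 9% + 80% = 89% of Greywick, so Anders controls Greywick.
Ironvale and Tessera together hold 45% + 30% = 75% of Palisade, so Anders controls Palisade.
Palisade and Anders together hold 88% + 9% = 97% of Vantage, so Anders controls Vantage.
Anders controls 6 companies.

6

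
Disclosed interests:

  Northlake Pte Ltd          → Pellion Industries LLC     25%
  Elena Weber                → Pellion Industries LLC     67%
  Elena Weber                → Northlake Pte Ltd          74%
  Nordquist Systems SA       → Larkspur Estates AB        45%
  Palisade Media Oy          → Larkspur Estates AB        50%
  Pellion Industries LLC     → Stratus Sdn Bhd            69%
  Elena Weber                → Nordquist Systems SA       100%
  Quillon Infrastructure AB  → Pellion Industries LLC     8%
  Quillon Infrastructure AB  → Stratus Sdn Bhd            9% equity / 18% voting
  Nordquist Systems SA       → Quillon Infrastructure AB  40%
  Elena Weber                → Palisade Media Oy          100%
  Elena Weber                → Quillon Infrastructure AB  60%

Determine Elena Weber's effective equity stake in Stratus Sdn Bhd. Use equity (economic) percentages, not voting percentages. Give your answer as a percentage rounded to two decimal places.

Elena reaches Stratus along 6 paths.
Via Nordquist → Quillon → Pellion: 100% × 40% × 8% × 69% = 2.208%.
Via Quillon → Pellion: 60% × 8% × 69% = 3.312%.
Via Pellion: 67% × 69% = 46.23%.
Via Northlake → Pellion: 74% × 25% × 69% = 12.765%.
Via Nordquist → Quillon: 100% × 40% × 9% = 3.6%.
Via Quillon: 60% × 9% = 5.4%.
Total: 2.208% + 3.312% + 46.23% + 12.765% + 3.6% + 5.4% = 73.515%.
Rounded: 73.52%.

73.52%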